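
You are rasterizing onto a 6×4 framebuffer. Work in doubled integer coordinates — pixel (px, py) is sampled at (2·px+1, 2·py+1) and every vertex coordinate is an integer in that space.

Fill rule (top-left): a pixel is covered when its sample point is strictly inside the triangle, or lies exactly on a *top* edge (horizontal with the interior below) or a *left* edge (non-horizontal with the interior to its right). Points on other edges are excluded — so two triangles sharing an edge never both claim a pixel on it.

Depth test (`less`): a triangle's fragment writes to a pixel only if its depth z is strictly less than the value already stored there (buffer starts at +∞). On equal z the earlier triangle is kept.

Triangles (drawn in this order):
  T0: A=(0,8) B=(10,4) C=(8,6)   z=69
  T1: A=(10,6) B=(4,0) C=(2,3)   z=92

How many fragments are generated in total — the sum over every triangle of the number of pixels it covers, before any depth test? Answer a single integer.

T0:
  2·area = 12
  edge (0, 8)→(10, 4): d=(10,-4) top-left  bias=+0
  edge (10, 4)→(8, 6): d=(-2,2) right/bottom  bias=-1
  edge (8, 6)→(0, 8): d=(-8,2) right/bottom  bias=-1
    (5,1)@(11, 3): e=[-6,0,18] → ·  [on edge]
    (4,2)@(9, 5): e=[6,0,6] → ·  [on edge]
    (1,3)@(3, 7): e=[2,8,2] → #
    (2,3)@(5, 7): e=[10,4,-2] → ·
    (3,3)@(7, 7): e=[18,0,-6] → ·  [on edge]
  covered (1 px):
    · · · · · ·
    · · · · · ·
    · · · · · ·
    · # · · · ·
T1:
  2·area = 30  (B↔C swapped to make it positive)
  edge (10, 6)→(2, 3): d=(-8,-3) top-left  bias=+0
  edge (2, 3)→(4, 0): d=(2,-3) top-left  bias=+0
  edge (4, 0)→(10, 6): d=(6,6) right/bottom  bias=-1
    (2,0)@(5, 1): e=[25,5,0] → ·  [on edge]
    (1,1)@(3, 3): e=[3,3,24] → #
    (2,1)@(5, 3): e=[9,9,12] → #
    (3,1)@(7, 3): e=[15,15,0] → ·  [on edge]
    (1,2)@(3, 5): e=[-13,7,36] → ·
    (2,2)@(5, 5): e=[-7,13,24] → ·
    (4,2)@(9, 5): e=[5,25,0] → ·  [on edge]
    (5,3)@(11, 7): e=[-5,35,0] → ·  [on edge]
  covered (2 px):
    · · · · · ·
    · # # · · ·
    · · · · · ·
    · · · · · ·

Answer: 3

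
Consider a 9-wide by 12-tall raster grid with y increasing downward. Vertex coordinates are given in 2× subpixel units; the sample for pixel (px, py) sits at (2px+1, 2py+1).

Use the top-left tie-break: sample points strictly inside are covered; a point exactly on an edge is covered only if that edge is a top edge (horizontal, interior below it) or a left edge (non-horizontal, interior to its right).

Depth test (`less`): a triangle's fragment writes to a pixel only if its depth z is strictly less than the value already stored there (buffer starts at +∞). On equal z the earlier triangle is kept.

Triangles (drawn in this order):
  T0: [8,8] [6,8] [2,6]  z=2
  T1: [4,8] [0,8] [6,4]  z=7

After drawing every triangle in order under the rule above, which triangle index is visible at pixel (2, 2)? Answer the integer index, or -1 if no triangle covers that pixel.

T0:
  2·area = 4
  edge (8, 8)→(6, 8): d=(-2,0) right/bottom  bias=-1
  edge (6, 8)→(2, 6): d=(-4,-2) top-left  bias=+0
  edge (2, 6)→(8, 8): d=(6,2) right/bottom  bias=-1
    (2,3)@(5, 7): e=[2,2,0] → ·  [on edge]
    (5,4)@(11, 9): e=[-2,6,0] → ·  [on edge]
    (8,5)@(17, 11): e=[-6,10,0] → ·  [on edge]
  covered (0 px):
    · · · · · · · · ·
    · · · · · · · · ·
    · · · · · · · · ·
    · · · · · · · · ·
    · · · · · · · · ·
    · · · · · · · · ·
    · · · · · · · · ·
    · · · · · · · · ·
    · · · · · · · · ·
    · · · · · · · · ·
    · · · · · · · · ·
    · · · · · · · · ·
T1:
  2·area = 16
  edge (4, 8)→(0, 8): d=(-4,0) right/bottom  bias=-1
  edge (0, 8)→(6, 4): d=(6,-4) top-left  bias=+0
  edge (6, 4)→(4, 8): d=(-2,4) right/bottom  bias=-1
    (2,2)@(5, 5): e=[12,2,2] → █
    (3,2)@(7, 5): e=[12,10,-6] → ·
    (1,3)@(3, 7): e=[4,6,6] → █
    (2,3)@(5, 7): e=[4,14,-2] → ·
    (1,4)@(3, 9): e=[-4,18,2] → ·
  covered (2 px):
    · · · · · · · · ·
    · · · · · · · · ·
    · · █ · · · · · ·
    · █ · · · · · · ·
    · · · · · · · · ·
    · · · · · · · · ·
    · · · · · · · · ·
    · · · · · · · · ·
    · · · · · · · · ·
    · · · · · · · · ·
    · · · · · · · · ·
    · · · · · · · · ·

Z-buffer (winner per pixel, '.' = empty):
  . . . . . . . . .
  . . . . . . . . .
  . . 1 . . . . . .
  . 1 . . . . . . .
  . . . . . . . . .
  . . . . . . . . .
  . . . . . . . . .
  . . . . . . . . .
  . . . . . . . . .
  . . . . . . . . .
  . . . . . . . . .
  . . . . . . . . .

Answer: 1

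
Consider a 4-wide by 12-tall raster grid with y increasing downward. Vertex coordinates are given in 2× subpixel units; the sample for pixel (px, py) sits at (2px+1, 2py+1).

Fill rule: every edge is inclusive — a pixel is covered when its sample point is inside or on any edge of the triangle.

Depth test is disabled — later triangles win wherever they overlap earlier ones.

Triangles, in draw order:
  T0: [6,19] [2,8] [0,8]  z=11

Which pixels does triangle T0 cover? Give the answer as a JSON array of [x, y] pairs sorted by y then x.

T0:
  2·area = 22  (B↔C swapped to make it positive)
  edge (6, 19)→(0, 8): d=(-6,-11) inclusive
  edge (0, 8)→(2, 8): d=(2,0) inclusive
  edge (2, 8)→(6, 19): d=(4,11) inclusive
    (0,4)@(1, 9): e=[5,2,15] → █
    (1,4)@(3, 9): e=[27,2,-7] → ·
    (0,5)@(1, 11): e=[-7,6,23] → ·
    (1,5)@(3, 11): e=[15,6,1] → █
    (2,5)@(5, 11): e=[37,6,-21] → ·
    (1,6)@(3, 13): e=[3,10,9] → █
    (2,6)@(5, 13): e=[25,10,-13] → ·
    (1,7)@(3, 15): e=[-9,14,17] → ·
    (2,8)@(5, 17): e=[1,18,3] → █
    (3,8)@(7, 17): e=[23,18,-19] → ·
    (2,9)@(5, 19): e=[-11,22,11] → ·
  covered (4 px):
    · · · ·
    · · · ·
    · · · ·
    · · · ·
    █ · · ·
    · █ · ·
    · █ · ·
    · · · ·
    · · █ ·
    · · · ·
    · · · ·
    · · · ·

Answer: [[0,4],[1,5],[1,6],[2,8]]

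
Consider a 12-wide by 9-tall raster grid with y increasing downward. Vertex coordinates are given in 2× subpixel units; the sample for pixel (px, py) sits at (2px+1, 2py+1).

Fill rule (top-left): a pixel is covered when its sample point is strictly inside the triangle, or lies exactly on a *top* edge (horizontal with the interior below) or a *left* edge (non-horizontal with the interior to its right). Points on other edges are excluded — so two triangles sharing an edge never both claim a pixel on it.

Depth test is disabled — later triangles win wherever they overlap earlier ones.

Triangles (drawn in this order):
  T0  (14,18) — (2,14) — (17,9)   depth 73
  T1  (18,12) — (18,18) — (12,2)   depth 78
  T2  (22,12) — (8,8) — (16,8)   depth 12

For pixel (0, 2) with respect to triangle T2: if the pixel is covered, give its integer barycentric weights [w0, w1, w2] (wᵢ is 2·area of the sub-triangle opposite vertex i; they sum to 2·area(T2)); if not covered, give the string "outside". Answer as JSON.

T0:
  2·area = 120
  edge (14, 18)→(2, 14): d=(-12,-4) top-left  bias=+0
  edge (2, 14)→(17, 9): d=(15,-5) top-left  bias=+0
  edge (17, 9)→(14, 18): d=(-3,9) right/bottom  bias=-1
    (9,1)@(19, 3): e=[200,-80,0] → ·  [on edge]
    (11,3)@(23, 7): e=[168,0,-48] → ·  [on edge]
    (8,4)@(17, 9): e=[120,0,0] → ·  [on edge]
    (5,5)@(11, 11): e=[72,0,48] → █  [on edge]
    (6,5)@(13, 11): e=[80,10,30] → █
    (7,5)@(15, 11): e=[88,20,12] → █
    (8,5)@(17, 11): e=[96,30,-6] → ·
    (2,6)@(5, 13): e=[24,0,96] → █  [on edge]
    (3,6)@(7, 13): e=[32,10,78] → █
    (4,6)@(9, 13): e=[40,20,60] → █
    (8,6)@(17, 13): e=[72,60,-12] → ·
    (2,7)@(5, 15): e=[0,30,90] → █  [on edge]
    (7,7)@(15, 15): e=[40,80,0] → ·  [on edge]
    (5,8)@(11, 17): e=[0,90,30] → █  [on edge]
  covered (16 px):
    · · · · · · · · · · · ·
    · · · · · · · · · · · ·
    · · · · · · · · · · · ·
    · · · · · · · · · · · ·
    · · · · · · · · · · · ·
    · · · · · █ █ █ · · · ·
    · · █ █ █ █ █ █ · · · ·
    · · █ █ █ █ █ · · · · ·
    · · · · · █ █ · · · · ·
T1:
  2·area = 36
  edge (18, 12)→(18, 18): d=(0,6) right/bottom  bias=-1
  edge (18, 18)→(12, 2): d=(-6,-16) top-left  bias=+0
  edge (12, 2)→(18, 12): d=(6,10) right/bottom  bias=-1
    (7,3)@(15, 7): e=[18,18,0] → ·  [on edge]
    (7,4)@(15, 9): e=[18,6,12] → █
    (8,4)@(17, 9): e=[6,38,-8] → ·
    (7,5)@(15, 11): e=[18,-6,24] → ·
    (8,5)@(17, 11): e=[6,26,4] → █
    (9,5)@(19, 11): e=[-6,58,-16] → ·
    (8,6)@(17, 13): e=[6,14,16] → █
    (9,6)@(19, 13): e=[-6,46,-4] → ·
    (8,7)@(17, 15): e=[6,2,28] → █
    (9,7)@(19, 15): e=[-6,34,8] → ·
    (8,8)@(17, 17): e=[6,-10,40] → ·
    (10,8)@(21, 17): e=[-18,54,0] → ·  [on edge]
  covered (4 px):
    · · · · · · · · · · · ·
    · · · · · · · · · · · ·
    · · · · · · · · · · · ·
    · · · · · · · · · · · ·
    · · · · · · · █ · · · ·
    · · · · · · · · █ · · ·
    · · · · · · · · █ · · ·
    · · · · · · · · █ · · ·
    · · · · · · · · · · · ·
T2:
  2·area = 32
  edge (22, 12)→(8, 8): d=(-14,-4) top-left  bias=+0
  edge (8, 8)→(16, 8): d=(8,0) top-left  bias=+0
  edge (16, 8)→(22, 12): d=(6,4) right/bottom  bias=-1
    (6,4)@(13, 9): e=[6,8,18] → █
    (7,4)@(15, 9): e=[14,8,10] → █
    (8,4)@(17, 9): e=[22,8,2] → █
    (9,4)@(19, 9): e=[30,8,-6] → ·
    (6,5)@(13, 11): e=[-22,24,30] → ·
    (7,5)@(15, 11): e=[-14,24,22] → ·
    (8,5)@(17, 11): e=[-6,24,14] → ·
    (9,5)@(19, 11): e=[2,24,6] → █
    (10,5)@(21, 11): e=[10,24,-2] → ·
    (9,6)@(19, 13): e=[-26,40,18] → ·
  covered (4 px):
    · · · · · · · · · · · ·
    · · · · · · · · · · · ·
    · · · · · · · · · · · ·
    · · · · · · · · · · · ·
    · · · · · · █ █ █ · · ·
    · · · · · · · · · █ · ·
    · · · · · · · · · · · ·
    · · · · · · · · · · · ·
    · · · · · · · · · · · ·

Final: "outside"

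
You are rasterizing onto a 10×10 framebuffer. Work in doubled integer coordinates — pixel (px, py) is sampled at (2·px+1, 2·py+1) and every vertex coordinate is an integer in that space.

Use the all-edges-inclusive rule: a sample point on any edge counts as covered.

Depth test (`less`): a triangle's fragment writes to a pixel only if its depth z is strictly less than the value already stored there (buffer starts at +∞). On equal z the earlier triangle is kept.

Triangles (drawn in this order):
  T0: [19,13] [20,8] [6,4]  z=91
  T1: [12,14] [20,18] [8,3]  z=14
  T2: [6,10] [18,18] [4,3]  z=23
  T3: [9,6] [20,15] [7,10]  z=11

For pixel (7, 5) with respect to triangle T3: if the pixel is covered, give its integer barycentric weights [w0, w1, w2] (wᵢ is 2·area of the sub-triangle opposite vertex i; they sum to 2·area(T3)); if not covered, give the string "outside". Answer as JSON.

T0:
  2·area = 74  (B↔C swapped to make it positive)
  edge (19, 13)→(6, 4): d=(-13,-9) inclusive
  edge (6, 4)→(20, 8): d=(14,4) inclusive
  edge (20, 8)→(19, 13): d=(-1,5) inclusive
    (4,2)@(9, 5): e=[14,2,58] → #
    (5,2)@(11, 5): e=[32,-6,48] → ·
    (4,3)@(9, 7): e=[-12,30,56] → ·
    (5,3)@(11, 7): e=[6,22,46] → #
    (6,3)@(13, 7): e=[24,14,36] → #
    (7,3)@(15, 7): e=[42,6,26] → #
    (8,3)@(17, 7): e=[60,-2,16] → ·
    (5,4)@(11, 9): e=[-20,50,44] → ·
    (6,4)@(13, 9): e=[-2,42,34] → ·
    (7,4)@(15, 9): e=[16,34,24] → #
    (8,4)@(17, 9): e=[34,26,14] → #
    (9,4)@(19, 9): e=[52,18,4] → #
    (9,6)@(19, 13): e=[0,74,0] → #  [on edge]
  covered (10 px):
    · · · · · · · · · ·
    · · · · · · · · · ·
    · · · · # · · · · ·
    · · · · · # # # · ·
    · · · · · · · # # #
    · · · · · · · · # #
    · · · · · · · · · #
    · · · · · · · · · ·
    · · · · · · · · · ·
    · · · · · · · · · ·
T1:
  2·area = 72  (B↔C swapped to make it positive)
  edge (12, 14)→(8, 3): d=(-4,-11) inclusive
  edge (8, 3)→(20, 18): d=(12,15) inclusive
  edge (20, 18)→(12, 14): d=(-8,-4) inclusive
    (4,2)@(9, 5): e=[3,9,60] → #
    (5,2)@(11, 5): e=[25,-21,68] → ·
    (4,3)@(9, 7): e=[-5,33,44] → ·
    (5,3)@(11, 7): e=[17,3,52] → #
    (6,3)@(13, 7): e=[39,-27,60] → ·
    (5,4)@(11, 9): e=[9,27,36] → #
    (6,4)@(13, 9): e=[31,-3,44] → ·
    (5,5)@(11, 11): e=[1,51,20] → #
    (6,5)@(13, 11): e=[23,21,28] → #
    (7,5)@(15, 11): e=[45,-9,36] → ·
    (5,6)@(11, 13): e=[-7,75,4] → ·
    (6,6)@(13, 13): e=[15,45,12] → #
  covered (10 px):
    · · · · · · · · · ·
    · · · · · · · · · ·
    · · · · # · · · · ·
    · · · · · # · · · ·
    · · · · · # · · · ·
    · · · · · # # · · ·
    · · · · · · # # · ·
    · · · · · · · # # ·
    · · · · · · · · · #
    · · · · · · · · · ·
T2:
  2·area = 68  (B↔C swapped to make it positive)
  edge (6, 10)→(4, 3): d=(-2,-7) inclusive
  edge (4, 3)→(18, 18): d=(14,15) inclusive
  edge (18, 18)→(6, 10): d=(-12,-8) inclusive
    (2,2)@(5, 5): e=[3,13,52] → #
    (3,2)@(7, 5): e=[17,-17,68] → ·
    (2,3)@(5, 7): e=[-1,41,28] → ·
    (3,3)@(7, 7): e=[13,11,44] → #
    (4,3)@(9, 7): e=[27,-19,60] → ·
    (3,4)@(7, 9): e=[9,39,20] → #
    (4,4)@(9, 9): e=[23,9,36] → #
    (5,4)@(11, 9): e=[37,-21,52] → ·
    (3,5)@(7, 11): e=[5,67,-4] → ·
    (4,5)@(9, 11): e=[19,37,12] → #
    (5,5)@(11, 11): e=[33,7,28] → #
    (6,5)@(13, 11): e=[47,-23,44] → ·
  covered (10 px):
    · · · · · · · · · ·
    · · · · · · · · · ·
    · · # · · · · · · ·
    · · · # · · · · · ·
    · · · # # · · · · ·
    · · · · # # · · · ·
    · · · · · # # · · ·
    · · · · · · · # · ·
    · · · · · · · · # ·
    · · · · · · · · · ·
T3:
  2·area = 62
  edge (9, 6)→(20, 15): d=(11,9) inclusive
  edge (20, 15)→(7, 10): d=(-13,-5) inclusive
  edge (7, 10)→(9, 6): d=(2,-4) inclusive
    (4,3)@(9, 7): e=[11,49,2] → #
    (5,3)@(11, 7): e=[-7,59,10] → ·
    (4,4)@(9, 9): e=[33,23,6] → #
    (5,4)@(11, 9): e=[15,33,14] → #
    (6,4)@(13, 9): e=[-3,43,22] → ·
    (4,5)@(9, 11): e=[55,-3,10] → ·
    (5,5)@(11, 11): e=[37,7,18] → #
    (6,5)@(13, 11): e=[19,17,26] → #
    (7,5)@(15, 11): e=[1,27,34] → #
    (8,5)@(17, 11): e=[-17,37,42] → ·
    (5,6)@(11, 13): e=[59,-19,22] → ·
    (6,6)@(13, 13): e=[41,-9,30] → ·
  covered (8 px):
    · · · · · · · · · ·
    · · · · · · · · · ·
    · · · · · · · · · ·
    · · · · # · · · · ·
    · · · · # # · · · ·
    · · · · · # # # · ·
    · · · · · · · # # ·
    · · · · · · · · · ·
    · · · · · · · · · ·
    · · · · · · · · · ·

Final: [27,34,1]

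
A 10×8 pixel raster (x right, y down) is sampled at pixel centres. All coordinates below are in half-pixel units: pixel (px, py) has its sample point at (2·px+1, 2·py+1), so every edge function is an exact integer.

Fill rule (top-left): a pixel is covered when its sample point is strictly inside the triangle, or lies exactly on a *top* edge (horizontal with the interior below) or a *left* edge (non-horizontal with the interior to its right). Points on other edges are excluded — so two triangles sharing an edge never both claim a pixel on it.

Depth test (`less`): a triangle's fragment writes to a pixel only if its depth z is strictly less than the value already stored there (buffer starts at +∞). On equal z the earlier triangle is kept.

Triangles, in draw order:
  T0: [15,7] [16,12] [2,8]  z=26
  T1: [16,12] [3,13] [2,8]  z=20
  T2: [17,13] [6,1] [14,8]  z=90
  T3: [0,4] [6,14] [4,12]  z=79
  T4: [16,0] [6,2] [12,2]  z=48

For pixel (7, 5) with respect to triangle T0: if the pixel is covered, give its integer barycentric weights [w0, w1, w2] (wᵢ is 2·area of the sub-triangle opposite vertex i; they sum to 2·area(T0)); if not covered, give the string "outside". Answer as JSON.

T0:
  2·area = 66
  edge (15, 7)→(16, 12): d=(1,5) right/bottom  bias=-1
  edge (16, 12)→(2, 8): d=(-14,-4) top-left  bias=+0
  edge (2, 8)→(15, 7): d=(13,-1) top-left  bias=+0
    (7,3)@(15, 7): e=[0,66,0] → ·  [on edge]
    (3,4)@(7, 9): e=[42,6,18] → █
    (4,4)@(9, 9): e=[32,14,20] → █
    (5,4)@(11, 9): e=[22,22,22] → █
    (6,4)@(13, 9): e=[12,30,24] → █
    (7,4)@(15, 9): e=[2,38,26] → █
    (8,4)@(17, 9): e=[-8,46,28] → ·
    (3,5)@(7, 11): e=[44,-22,44] → ·
    (4,5)@(9, 11): e=[34,-14,46] → ·
    (5,5)@(11, 11): e=[24,-6,48] → ·
    (6,5)@(13, 11): e=[14,2,50] → █
    (8,5)@(17, 11): e=[-6,18,54] → ·
  covered (7 px):
    · · · · · · · · · ·
    · · · · · · · · · ·
    · · · · · · · · · ·
    · · · · · · · · · ·
    · · · █ █ █ █ █ · ·
    · · · · · · █ █ · ·
    · · · · · · · · · ·
    · · · · · · · · · ·
T1:
  2·area = 66
  edge (16, 12)→(3, 13): d=(-13,1) right/bottom  bias=-1
  edge (3, 13)→(2, 8): d=(-1,-5) top-left  bias=+0
  edge (2, 8)→(16, 12): d=(14,4) right/bottom  bias=-1
    (0,1)@(1, 3): e=[132,0,-66] → ·  [on edge]
    (1,4)@(3, 9): e=[52,4,10] → █
    (2,4)@(5, 9): e=[50,14,2] → █
    (3,4)@(7, 9): e=[48,24,-6] → ·
    (1,5)@(3, 11): e=[26,2,38] → █
    (3,5)@(7, 11): e=[22,22,22] → █
    (4,5)@(9, 11): e=[20,32,14] → █
    (5,5)@(11, 11): e=[18,42,6] → █
    (6,5)@(13, 11): e=[16,52,-2] → ·
    (1,6)@(3, 13): e=[0,0,66] → ·  [on edge]
    (2,6)@(5, 13): e=[-2,10,58] → ·
    (3,6)@(7, 13): e=[-4,20,50] → ·
  covered (7 px):
    · · · · · · · · · ·
    · · · · · · · · · ·
    · · · · · · · · · ·
    · · · · · · · · · ·
    · █ █ · · · · · · ·
    · █ █ █ █ █ · · · ·
    · · · · · · · · · ·
    · · · · · · · · · ·
T2:
  2·area = 19
  edge (17, 13)→(6, 1): d=(-11,-12) top-left  bias=+0
  edge (6, 1)→(14, 8): d=(8,7) right/bottom  bias=-1
  edge (14, 8)→(17, 13): d=(3,5) right/bottom  bias=-1
    (5,1)@(11, 3): e=[38,-19,0] → ·  [on edge]
    (8,6)@(17, 13): e=[0,19,0] → ·  [on edge]
  covered (0 px):
    · · · · · · · · · ·
    · · · · · · · · · ·
    · · · · · · · · · ·
    · · · · · · · · · ·
    · · · · · · · · · ·
    · · · · · · · · · ·
    · · · · · · · · · ·
    · · · · · · · · · ·
T3:
  2·area = 8
  edge (0, 4)→(6, 14): d=(6,10) right/bottom  bias=-1
  edge (6, 14)→(4, 12): d=(-2,-2) top-left  bias=+0
  edge (4, 12)→(0, 4): d=(-4,-8) top-left  bias=+0
    (0,4)@(1, 9): e=[20,0,-12] → ·  [on edge]
    (1,4)@(3, 9): e=[0,4,4] → ·  [on edge]
    (1,5)@(3, 11): e=[12,0,-4] → ·  [on edge]
    (2,6)@(5, 13): e=[4,0,4] → █  [on edge]
    (3,6)@(7, 13): e=[-16,4,20] → ·
    (2,7)@(5, 15): e=[16,-4,-4] → ·
    (3,7)@(7, 15): e=[-4,0,12] → ·  [on edge]
  covered (1 px):
    · · · · · · · · · ·
    · · · · · · · · · ·
    · · · · · · · · · ·
    · · · · · · · · · ·
    · · · · · · · · · ·
    · · · · · · · · · ·
    · · █ · · · · · · ·
    · · · · · · · · · ·
T4:
  2·area = 12  (B↔C swapped to make it positive)
  edge (16, 0)→(12, 2): d=(-4,2) right/bottom  bias=-1
  edge (12, 2)→(6, 2): d=(-6,0) right/bottom  bias=-1
  edge (6, 2)→(16, 0): d=(10,-2) top-left  bias=+0
    (5,0)@(11, 1): e=[6,6,0] → █  [on edge]
    (6,0)@(13, 1): e=[2,6,4] → █
    (7,0)@(15, 1): e=[-2,6,8] → ·
    (0,1)@(1, 3): e=[18,-6,0] → ·  [on edge]
    (5,1)@(11, 3): e=[-2,-6,20] → ·
    (6,1)@(13, 3): e=[-6,-6,24] → ·
  covered (2 px):
    · · · · · █ █ · · ·
    · · · · · · · · · ·
    · · · · · · · · · ·
    · · · · · · · · · ·
    · · · · · · · · · ·
    · · · · · · · · · ·
    · · · · · · · · · ·
    · · · · · · · · · ·

Result: [10,52,4]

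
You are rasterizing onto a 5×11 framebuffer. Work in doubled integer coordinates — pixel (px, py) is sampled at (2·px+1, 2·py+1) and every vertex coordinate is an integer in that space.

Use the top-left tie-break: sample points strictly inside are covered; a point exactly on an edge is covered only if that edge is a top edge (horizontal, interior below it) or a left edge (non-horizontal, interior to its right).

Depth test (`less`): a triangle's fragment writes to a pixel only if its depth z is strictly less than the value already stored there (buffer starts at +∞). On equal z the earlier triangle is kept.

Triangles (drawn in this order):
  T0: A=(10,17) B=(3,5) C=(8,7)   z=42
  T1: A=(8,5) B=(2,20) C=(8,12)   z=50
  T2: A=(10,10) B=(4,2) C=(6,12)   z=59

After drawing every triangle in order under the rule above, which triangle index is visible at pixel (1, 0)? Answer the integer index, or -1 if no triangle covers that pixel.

T0:
  2·area = 46
  edge (10, 17)→(3, 5): d=(-7,-12) top-left  bias=+0
  edge (3, 5)→(8, 7): d=(5,2) right/bottom  bias=-1
  edge (8, 7)→(10, 17): d=(2,10) right/bottom  bias=-1
    (1,2)@(3, 5): e=[0,0,46] → ·  [on edge]
    (2,3)@(5, 7): e=[10,6,30] → █
    (3,3)@(7, 7): e=[34,2,10] → █
    (4,3)@(9, 7): e=[58,-2,-10] → ·
    (2,4)@(5, 9): e=[-4,16,34] → ·
    (3,4)@(7, 9): e=[20,12,14] → █
    (4,4)@(9, 9): e=[44,8,-6] → ·
    (3,5)@(7, 11): e=[6,22,18] → █
    (4,5)@(9, 11): e=[30,18,-2] → ·
    (3,6)@(7, 13): e=[-8,32,22] → ·
    (4,6)@(9, 13): e=[16,28,2] → █
    (4,7)@(9, 15): e=[2,38,6] → █
  covered (6 px):
    · · · · ·
    · · · · ·
    · · · · ·
    · · █ █ ·
    · · · █ ·
    · · · █ ·
    · · · · █
    · · · · █
    · · · · ·
    · · · · ·
    · · · · ·
T1:
  2·area = 42  (B↔C swapped to make it positive)
  edge (8, 5)→(8, 12): d=(0,7) right/bottom  bias=-1
  edge (8, 12)→(2, 20): d=(-6,8) right/bottom  bias=-1
  edge (2, 20)→(8, 5): d=(6,-15) top-left  bias=+0
    (3,4)@(7, 9): e=[7,26,9] → █
    (4,4)@(9, 9): e=[-7,10,39] → ·
    (3,5)@(7, 11): e=[7,14,21] → █
    (4,5)@(9, 11): e=[-7,-2,51] → ·
    (2,6)@(5, 13): e=[21,18,3] → █
    (4,6)@(9, 13): e=[-7,-14,63] → ·
    (2,7)@(5, 15): e=[21,6,15] → █
    (3,7)@(7, 15): e=[7,-10,45] → ·
    (2,8)@(5, 17): e=[21,-6,27] → ·
  covered (5 px):
    · · · · ·
    · · · · ·
    · · · · ·
    · · · · ·
    · · · █ ·
    · · · █ ·
    · · █ █ ·
    · · █ · ·
    · · · · ·
    · · · · ·
    · · · · ·
T2:
  2·area = 44  (B↔C swapped to make it positive)
  edge (10, 10)→(6, 12): d=(-4,2) right/bottom  bias=-1
  edge (6, 12)→(4, 2): d=(-2,-10) top-left  bias=+0
  edge (4, 2)→(10, 10): d=(6,8) right/bottom  bias=-1
    (2,2)@(5, 5): e=[30,4,10] → █
    (3,2)@(7, 5): e=[26,24,-6] → ·
    (2,3)@(5, 7): e=[22,0,22] → █  [on edge]
    (3,3)@(7, 7): e=[18,20,6] → █
    (4,3)@(9, 7): e=[14,40,-10] → ·
    (2,4)@(5, 9): e=[14,-4,34] → ·
    (3,4)@(7, 9): e=[10,16,18] → █
    (4,4)@(9, 9): e=[6,36,2] → █
    (3,5)@(7, 11): e=[2,12,30] → █
    (4,5)@(9, 11): e=[-2,32,14] → ·
    (3,6)@(7, 13): e=[-6,8,42] → ·
    (3,8)@(7, 17): e=[-22,0,66] → ·  [on edge]
  covered (6 px):
    · · · · ·
    · · · · ·
    · · █ · ·
    · · █ █ ·
    · · · █ █
    · · · █ ·
    · · · · ·
    · · · · ·
    · · · · ·
    · · · · ·
    · · · · ·

Z-buffer (winner per pixel, '.' = empty):
  . . . . .
  . . . . .
  . . 2 . .
  . . 0 0 .
  . . . 0 2
  . . . 0 .
  . . 1 1 0
  . . 1 . 0
  . . . . .
  . . . . .
  . . . . .

Final: -1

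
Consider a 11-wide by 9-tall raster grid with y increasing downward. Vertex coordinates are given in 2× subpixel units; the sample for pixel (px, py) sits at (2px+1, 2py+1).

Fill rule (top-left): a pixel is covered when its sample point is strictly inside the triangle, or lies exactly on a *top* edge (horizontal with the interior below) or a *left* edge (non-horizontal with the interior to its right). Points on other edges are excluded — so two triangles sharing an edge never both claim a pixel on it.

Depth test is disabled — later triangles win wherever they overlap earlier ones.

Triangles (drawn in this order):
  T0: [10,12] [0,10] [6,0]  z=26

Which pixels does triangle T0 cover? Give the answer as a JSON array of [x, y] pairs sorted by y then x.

T0:
  2·area = 112
  edge (10, 12)→(0, 10): d=(-10,-2) top-left  bias=+0
  edge (0, 10)→(6, 0): d=(6,-10) top-left  bias=+0
  edge (6, 0)→(10, 12): d=(4,12) right/bottom  bias=-1
    (2,1)@(5, 3): e=[80,8,24] → X
    (3,1)@(7, 3): e=[84,28,0] → .  [on edge]
    (1,2)@(3, 5): e=[56,0,56] → X  [on edge]
    (3,2)@(7, 5): e=[64,40,8] → X
    (4,2)@(9, 5): e=[68,60,-16] → .
    (1,3)@(3, 7): e=[36,12,64] → X
    (4,3)@(9, 7): e=[48,72,-8] → .
    (0,4)@(1, 9): e=[12,4,96] → X
    (4,4)@(9, 9): e=[28,84,0] → .  [on edge]
    (0,5)@(1, 11): e=[-8,16,104] → .
    (1,5)@(3, 11): e=[-4,36,80] → .
    (2,5)@(5, 11): e=[0,56,56] → X  [on edge]
    (7,6)@(15, 13): e=[0,168,-56] → .  [on edge]
    (5,7)@(11, 15): e=[-28,140,0] → .  [on edge]
  covered (14 px):
    . . . . . . . . . . .
    . . X . . . . . . . .
    . X X X . . . . . . .
    . X X X . . . . . . .
    X X X X . . . . . . .
    . . X X X . . . . . .
    . . . . . . . . . . .
    . . . . . . . . . . .
    . . . . . . . . . . .

Result: [[2,1],[1,2],[2,2],[3,2],[1,3],[2,3],[3,3],[0,4],[1,4],[2,4],[3,4],[2,5],[3,5],[4,5]]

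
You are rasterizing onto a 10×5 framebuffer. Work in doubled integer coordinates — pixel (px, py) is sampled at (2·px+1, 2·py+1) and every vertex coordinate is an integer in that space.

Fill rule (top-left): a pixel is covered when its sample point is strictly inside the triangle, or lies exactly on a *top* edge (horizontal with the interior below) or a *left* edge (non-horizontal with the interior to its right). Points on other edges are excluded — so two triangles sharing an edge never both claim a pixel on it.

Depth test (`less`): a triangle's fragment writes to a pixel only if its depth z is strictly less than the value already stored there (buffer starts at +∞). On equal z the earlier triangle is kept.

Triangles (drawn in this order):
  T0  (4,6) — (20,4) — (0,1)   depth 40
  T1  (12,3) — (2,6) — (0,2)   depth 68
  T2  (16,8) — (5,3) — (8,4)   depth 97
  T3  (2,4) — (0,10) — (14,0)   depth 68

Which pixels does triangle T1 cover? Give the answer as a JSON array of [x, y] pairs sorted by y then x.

T0:
  2·area = 88  (B↔C swapped to make it positive)
  edge (4, 6)→(0, 1): d=(-4,-5) top-left  bias=+0
  edge (0, 1)→(20, 4): d=(20,3) right/bottom  bias=-1
  edge (20, 4)→(4, 6): d=(-16,2) right/bottom  bias=-1
    (1,1)@(3, 3): e=[7,31,50] → X
    (2,1)@(5, 3): e=[17,25,46] → X
    (3,1)@(7, 3): e=[27,19,42] → X
    (4,1)@(9, 3): e=[37,13,38] → X
    (5,1)@(11, 3): e=[47,7,34] → X
    (6,1)@(13, 3): e=[57,1,30] → X
    (7,1)@(15, 3): e=[67,-5,26] → .
    (1,2)@(3, 5): e=[-1,71,18] → .
    (2,2)@(5, 5): e=[9,65,14] → X
    (6,2)@(13, 5): e=[49,41,-2] → .
    (2,3)@(5, 7): e=[1,105,-18] → .
    (3,3)@(7, 7): e=[11,99,-22] → .
  covered (10 px):
    . . . . . . . . . .
    . X X X X X X . . .
    . . X X X X . . . .
    . . . . . . . . . .
    . . . . . . . . . .
T1:
  2·area = 46
  edge (12, 3)→(2, 6): d=(-10,3) right/bottom  bias=-1
  edge (2, 6)→(0, 2): d=(-2,-4) top-left  bias=+0
  edge (0, 2)→(12, 3): d=(12,1) right/bottom  bias=-1
    (0,1)@(1, 3): e=[33,2,11] → X
    (1,1)@(3, 3): e=[27,10,9] → X
    (2,1)@(5, 3): e=[21,18,7] → X
    (3,1)@(7, 3): e=[15,26,5] → X
    (4,1)@(9, 3): e=[9,34,3] → X
    (5,1)@(11, 3): e=[3,42,1] → X
    (6,1)@(13, 3): e=[-3,50,-1] → .
    (0,2)@(1, 5): e=[13,-2,35] → .
    (1,2)@(3, 5): e=[7,6,33] → X
    (3,2)@(7, 5): e=[-5,22,29] → .
    (4,2)@(9, 5): e=[-11,30,27] → .
    (5,2)@(11, 5): e=[-17,38,25] → .
  covered (8 px):
    . . . . . . . . . .
    X X X X X X . . . .
    . X X . . . . . . .
    . . . . . . . . . .
    . . . . . . . . . .
T2:
  2·area = 4
  edge (16, 8)→(5, 3): d=(-11,-5) top-left  bias=+0
  edge (5, 3)→(8, 4): d=(3,1) right/bottom  bias=-1
  edge (8, 4)→(16, 8): d=(8,4) right/bottom  bias=-1
    (2,1)@(5, 3): e=[0,0,4] → .  [on edge]
    (5,2)@(11, 5): e=[8,0,-4] → .  [on edge]
    (8,3)@(17, 7): e=[16,0,-12] → .  [on edge]
  covered (0 px):
    . . . . . . . . . .
    . . . . . . . . . .
    . . . . . . . . . .
    . . . . . . . . . .
    . . . . . . . . . .
T3:
  2·area = 64  (B↔C swapped to make it positive)
  edge (2, 4)→(14, 0): d=(12,-4) top-left  bias=+0
  edge (14, 0)→(0, 10): d=(-14,10) right/bottom  bias=-1
  edge (0, 10)→(2, 4): d=(2,-6) top-left  bias=+0
    (1,0)@(3, 1): e=[-32,96,0] → .  [on edge]
    (5,0)@(11, 1): e=[0,16,48] → X  [on edge]
    (6,0)@(13, 1): e=[8,-4,60] → .
    (2,1)@(5, 3): e=[0,48,16] → X  [on edge]
    (3,1)@(7, 3): e=[8,28,28] → X
    (4,1)@(9, 3): e=[16,8,40] → X
    (5,1)@(11, 3): e=[24,-12,52] → .
    (1,2)@(3, 5): e=[16,40,8] → X
    (3,2)@(7, 5): e=[32,0,32] → .  [on edge]
    (4,2)@(9, 5): e=[40,-20,44] → .
    (0,3)@(1, 7): e=[32,32,0] → X  [on edge]
    (2,3)@(5, 7): e=[48,-8,24] → .
  covered (9 px):
    . . . . . X . . . .
    . . X X X . . . . .
    . X X . . . . . . .
    X X . . . . . . . .
    X . . . . . . . . .

Result: [[0,1],[1,1],[2,1],[3,1],[4,1],[5,1],[1,2],[2,2]]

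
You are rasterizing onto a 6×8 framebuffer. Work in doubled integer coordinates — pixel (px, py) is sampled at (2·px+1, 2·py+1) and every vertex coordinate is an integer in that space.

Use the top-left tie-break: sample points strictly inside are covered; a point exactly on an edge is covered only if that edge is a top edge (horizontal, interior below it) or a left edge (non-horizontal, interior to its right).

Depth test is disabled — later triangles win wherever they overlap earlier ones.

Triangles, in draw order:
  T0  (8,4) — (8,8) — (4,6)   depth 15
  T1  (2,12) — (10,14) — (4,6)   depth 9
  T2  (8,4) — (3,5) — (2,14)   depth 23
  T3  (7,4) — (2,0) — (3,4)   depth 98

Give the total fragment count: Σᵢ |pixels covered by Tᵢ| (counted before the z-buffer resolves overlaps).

T0:
  2·area = 16
  edge (8, 4)→(8, 8): d=(0,4) right/bottom  bias=-1
  edge (8, 8)→(4, 6): d=(-4,-2) top-left  bias=+0
  edge (4, 6)→(8, 4): d=(4,-2) top-left  bias=+0
    (3,2)@(7, 5): e=[4,10,2] → X
    (4,2)@(9, 5): e=[-4,14,6] → .
    (3,3)@(7, 7): e=[4,2,10] → X
    (4,3)@(9, 7): e=[-4,6,14] → .
    (3,4)@(7, 9): e=[4,-6,18] → .
  covered (2 px):
    . . . . . .
    . . . . . .
    . . . X . .
    . . . X . .
    . . . . . .
    . . . . . .
    . . . . . .
    . . . . . .
T1:
  2·area = 52  (B↔C swapped to make it positive)
  edge (2, 12)→(4, 6): d=(2,-6) top-left  bias=+0
  edge (4, 6)→(10, 14): d=(6,8) right/bottom  bias=-1
  edge (10, 14)→(2, 12): d=(-8,-2) top-left  bias=+0
    (2,1)@(5, 3): e=[0,-26,78] → .  [on edge]
    (1,4)@(3, 9): e=[0,26,26] → X  [on edge]
    (2,4)@(5, 9): e=[12,10,30] → X
    (3,4)@(7, 9): e=[24,-6,34] → .
    (1,5)@(3, 11): e=[4,38,10] → X
    (3,5)@(7, 11): e=[28,6,18] → X
    (4,5)@(9, 11): e=[40,-10,22] → .
    (1,6)@(3, 13): e=[8,50,-6] → .
    (2,6)@(5, 13): e=[20,34,-2] → .
    (3,6)@(7, 13): e=[32,18,2] → X
    (4,6)@(9, 13): e=[44,2,6] → X
    (5,6)@(11, 13): e=[56,-14,10] → .
    (0,7)@(1, 15): e=[0,78,-26] → .  [on edge]
  covered (7 px):
    . . . . . .
    . . . . . .
    . . . . . .
    . . . . . .
    . X X . . .
    . X X X . .
    . . . X X .
    . . . . . .
T2:
  2·area = 44  (B↔C swapped to make it positive)
  edge (8, 4)→(2, 14): d=(-6,10) right/bottom  bias=-1
  edge (2, 14)→(3, 5): d=(1,-9) top-left  bias=+0
  edge (3, 5)→(8, 4): d=(5,-1) top-left  bias=+0
    (1,2)@(3, 5): e=[44,0,0] → X  [on edge]
    (2,2)@(5, 5): e=[24,18,2] → X
    (3,2)@(7, 5): e=[4,36,4] → X
    (4,2)@(9, 5): e=[-16,54,6] → .
    (1,3)@(3, 7): e=[32,2,10] → X
    (3,3)@(7, 7): e=[-8,38,14] → .
    (1,4)@(3, 9): e=[20,4,20] → X
    (2,4)@(5, 9): e=[0,22,22] → .  [on edge]
    (1,5)@(3, 11): e=[8,6,30] → X
    (2,5)@(5, 11): e=[-12,24,32] → .
    (1,6)@(3, 13): e=[-4,8,40] → .
  covered (7 px):
    . . . . . .
    . . . . . .
    . X X X . .
    . X X . . .
    . X . . . .
    . X . . . .
    . . . . . .
    . . . . . .
T3:
  2·area = 16  (B↔C swapped to make it positive)
  edge (7, 4)→(3, 4): d=(-4,0) right/bottom  bias=-1
  edge (3, 4)→(2, 0): d=(-1,-4) top-left  bias=+0
  edge (2, 0)→(7, 4): d=(5,4) right/bottom  bias=-1
    (1,0)@(3, 1): e=[12,3,1] → X
    (2,0)@(5, 1): e=[12,11,-7] → .
    (1,1)@(3, 3): e=[4,1,11] → X
    (2,1)@(5, 3): e=[4,9,3] → X
    (3,1)@(7, 3): e=[4,17,-5] → .
    (1,2)@(3, 5): e=[-4,-1,21] → .
    (2,2)@(5, 5): e=[-4,7,13] → .
  covered (3 px):
    . X . . . .
    . X X . . .
    . . . . . .
    . . . . . .
    . . . . . .
    . . . . . .
    . . . . . .
    . . . . . .

Result: 19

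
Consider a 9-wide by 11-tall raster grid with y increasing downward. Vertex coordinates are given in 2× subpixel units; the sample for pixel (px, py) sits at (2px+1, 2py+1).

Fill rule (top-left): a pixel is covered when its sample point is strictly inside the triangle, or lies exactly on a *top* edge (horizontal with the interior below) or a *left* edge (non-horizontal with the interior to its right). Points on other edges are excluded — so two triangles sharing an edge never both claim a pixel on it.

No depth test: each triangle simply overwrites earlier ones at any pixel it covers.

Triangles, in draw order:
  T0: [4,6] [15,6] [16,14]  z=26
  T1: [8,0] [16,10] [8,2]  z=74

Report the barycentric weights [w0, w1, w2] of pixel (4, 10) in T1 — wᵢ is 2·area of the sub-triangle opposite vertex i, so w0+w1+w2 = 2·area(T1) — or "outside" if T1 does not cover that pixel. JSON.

T0:
  2·area = 88
  edge (4, 6)→(15, 6): d=(11,0) top-left  bias=+0
  edge (15, 6)→(16, 14): d=(1,8) right/bottom  bias=-1
  edge (16, 14)→(4, 6): d=(-12,-8) top-left  bias=+0
    (3,3)@(7, 7): e=[11,65,12] → X
    (4,3)@(9, 7): e=[11,49,28] → X
    (5,3)@(11, 7): e=[11,33,44] → X
    (6,3)@(13, 7): e=[11,17,60] → X
    (7,3)@(15, 7): e=[11,1,76] → X
    (8,3)@(17, 7): e=[11,-15,92] → .
    (3,4)@(7, 9): e=[33,67,-12] → .
    (4,4)@(9, 9): e=[33,51,4] → X
    (8,4)@(17, 9): e=[33,-13,68] → .
    (4,5)@(9, 11): e=[55,53,-20] → .
    (5,5)@(11, 11): e=[55,37,-4] → .
    (6,5)@(13, 11): e=[55,21,12] → X
  covered (12 px):
    . . . . . . . . .
    . . . . . . . . .
    . . . . . . . . .
    . . . X X X X X .
    . . . . X X X X .
    . . . . . . X X .
    . . . . . . . X .
    . . . . . . . . .
    . . . . . . . . .
    . . . . . . . . .
    . . . . . . . . .
T1:
  2·area = 16
  edge (8, 0)→(16, 10): d=(8,10) right/bottom  bias=-1
  edge (16, 10)→(8, 2): d=(-8,-8) top-left  bias=+0
  edge (8, 2)→(8, 0): d=(0,-2) top-left  bias=+0
    (3,0)@(7, 1): e=[18,0,-2] → .  [on edge]
    (4,1)@(9, 3): e=[14,0,2] → X  [on edge]
    (5,1)@(11, 3): e=[-6,16,6] → .
    (4,2)@(9, 5): e=[30,-16,2] → .
    (5,2)@(11, 5): e=[10,0,6] → X  [on edge]
    (6,2)@(13, 5): e=[-10,16,10] → .
    (5,3)@(11, 7): e=[26,-16,6] → .
    (6,3)@(13, 7): e=[6,0,10] → X  [on edge]
    (7,3)@(15, 7): e=[-14,16,14] → .
    (6,4)@(13, 9): e=[22,-16,10] → .
    (7,4)@(15, 9): e=[2,0,14] → X  [on edge]
    (8,4)@(17, 9): e=[-18,16,18] → .
    (8,5)@(17, 11): e=[-2,0,18] → .  [on edge]
  covered (4 px):
    . . . . . . . . .
    . . . . X . . . .
    . . . . . X . . .
    . . . . . . X . .
    . . . . . . . X .
    . . . . . . . . .
    . . . . . . . . .
    . . . . . . . . .
    . . . . . . . . .
    . . . . . . . . .
    . . . . . . . . .

Result: "outside"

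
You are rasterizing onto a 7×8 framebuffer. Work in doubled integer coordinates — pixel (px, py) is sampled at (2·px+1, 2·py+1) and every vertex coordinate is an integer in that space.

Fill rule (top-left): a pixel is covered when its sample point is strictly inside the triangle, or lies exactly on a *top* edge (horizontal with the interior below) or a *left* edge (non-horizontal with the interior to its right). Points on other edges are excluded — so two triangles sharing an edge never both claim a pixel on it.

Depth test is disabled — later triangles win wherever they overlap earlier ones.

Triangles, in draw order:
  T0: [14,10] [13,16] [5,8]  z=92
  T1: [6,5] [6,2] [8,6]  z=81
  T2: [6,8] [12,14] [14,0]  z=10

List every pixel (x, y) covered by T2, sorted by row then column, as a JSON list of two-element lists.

T0:
  2·area = 56
  edge (14, 10)→(13, 16): d=(-1,6) right/bottom  bias=-1
  edge (13, 16)→(5, 8): d=(-8,-8) top-left  bias=+0
  edge (5, 8)→(14, 10): d=(9,2) right/bottom  bias=-1
    (3,4)@(7, 9): e=[43,8,5] → #
    (4,4)@(9, 9): e=[31,24,1] → #
    (5,4)@(11, 9): e=[19,40,-3] → ·
    (3,5)@(7, 11): e=[41,-8,23] → ·
    (4,5)@(9, 11): e=[29,8,19] → #
    (5,5)@(11, 11): e=[17,24,15] → #
    (6,5)@(13, 11): e=[5,40,11] → #
    (4,6)@(9, 13): e=[27,-8,37] → ·
    (5,6)@(11, 13): e=[15,8,33] → #
    (5,7)@(11, 15): e=[13,-8,51] → ·
    (6,7)@(13, 15): e=[1,8,47] → #
  covered (8 px):
    · · · · · · ·
    · · · · · · ·
    · · · · · · ·
    · · · · · · ·
    · · · # # · ·
    · · · · # # #
    · · · · · # #
    · · · · · · #
T1:
  2·area = 6
  edge (6, 5)→(6, 2): d=(0,-3) top-left  bias=+0
  edge (6, 2)→(8, 6): d=(2,4) right/bottom  bias=-1
  edge (8, 6)→(6, 5): d=(-2,-1) top-left  bias=+0
    (3,2)@(7, 5): e=[3,2,1] → #
    (4,2)@(9, 5): e=[9,-6,3] → ·
    (3,3)@(7, 7): e=[3,6,-3] → ·
  covered (1 px):
    · · · · · · ·
    · · · · · · ·
    · · · # · · ·
    · · · · · · ·
    · · · · · · ·
    · · · · · · ·
    · · · · · · ·
    · · · · · · ·
T2:
  2·area = 96  (B↔C swapped to make it positive)
  edge (6, 8)→(14, 0): d=(8,-8) top-left  bias=+0
  edge (14, 0)→(12, 14): d=(-2,14) right/bottom  bias=-1
  edge (12, 14)→(6, 8): d=(-6,-6) top-left  bias=+0
    (6,0)@(13, 1): e=[0,12,84] → #  [on edge]
    (0,1)@(1, 3): e=[-80,176,0] → ·  [on edge]
    (5,1)@(11, 3): e=[0,36,60] → #  [on edge]
    (1,2)@(3, 5): e=[-48,144,0] → ·  [on edge]
    (4,2)@(9, 5): e=[0,60,36] → #  [on edge]
    (2,3)@(5, 7): e=[-16,112,0] → ·  [on edge]
    (3,3)@(7, 7): e=[0,84,12] → #  [on edge]
    (6,3)@(13, 7): e=[48,0,48] → ·  [on edge]
    (2,4)@(5, 9): e=[0,108,-12] → ·  [on edge]
    (3,4)@(7, 9): e=[16,80,0] → #  [on edge]
    (6,4)@(13, 9): e=[64,-4,36] → ·
    (1,5)@(3, 11): e=[0,132,-36] → ·  [on edge]
    (4,5)@(9, 11): e=[48,48,0] → #  [on edge]
    (0,6)@(1, 13): e=[0,156,-60] → ·  [on edge]
    (5,6)@(11, 13): e=[80,16,0] → #  [on edge]
    (6,7)@(13, 15): e=[112,-16,0] → ·  [on edge]
  covered (15 px):
    · · · · · · #
    · · · · · # #
    · · · · # # #
    · · · # # # ·
    · · · # # # ·
    · · · · # # ·
    · · · · · # ·
    · · · · · · ·

Final: [[6,0],[5,1],[6,1],[4,2],[5,2],[6,2],[3,3],[4,3],[5,3],[3,4],[4,4],[5,4],[4,5],[5,5],[5,6]]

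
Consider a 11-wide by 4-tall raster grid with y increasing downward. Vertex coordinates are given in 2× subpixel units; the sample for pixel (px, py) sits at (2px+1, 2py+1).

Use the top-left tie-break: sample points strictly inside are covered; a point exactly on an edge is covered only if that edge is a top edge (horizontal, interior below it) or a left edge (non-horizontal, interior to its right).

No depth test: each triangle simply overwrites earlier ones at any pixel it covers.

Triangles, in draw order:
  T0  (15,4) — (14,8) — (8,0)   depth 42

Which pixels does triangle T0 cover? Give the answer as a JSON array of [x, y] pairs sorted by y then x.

T0:
  2·area = 32
  edge (15, 4)→(14, 8): d=(-1,4) right/bottom  bias=-1
  edge (14, 8)→(8, 0): d=(-6,-8) top-left  bias=+0
  edge (8, 0)→(15, 4): d=(7,4) right/bottom  bias=-1
    (4,0)@(9, 1): e=[27,2,3] → █
    (5,0)@(11, 1): e=[19,18,-5] → ·
    (4,1)@(9, 3): e=[25,-10,17] → ·
    (5,1)@(11, 3): e=[17,6,9] → █
    (6,1)@(13, 3): e=[9,22,1] → █
    (7,1)@(15, 3): e=[1,38,-7] → ·
    (5,2)@(11, 5): e=[15,-6,23] → ·
    (6,2)@(13, 5): e=[7,10,15] → █
    (7,2)@(15, 5): e=[-1,26,7] → ·
    (6,3)@(13, 7): e=[5,-2,29] → ·
  covered (4 px):
    · · · · █ · · · · · ·
    · · · · · █ █ · · · ·
    · · · · · · █ · · · ·
    · · · · · · · · · · ·

Result: [[4,0],[5,1],[6,1],[6,2]]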